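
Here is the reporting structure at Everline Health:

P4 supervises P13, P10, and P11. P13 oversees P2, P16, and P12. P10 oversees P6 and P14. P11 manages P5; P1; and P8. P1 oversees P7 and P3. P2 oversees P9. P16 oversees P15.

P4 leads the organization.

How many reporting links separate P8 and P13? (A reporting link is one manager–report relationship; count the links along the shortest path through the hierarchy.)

3

P8 is 2 levels below P4, and P13 is 1 level below P4 (their lowest common manager). The shortest path runs up from P8 to P4 and back down to P13: 2 + 1 = 3 links.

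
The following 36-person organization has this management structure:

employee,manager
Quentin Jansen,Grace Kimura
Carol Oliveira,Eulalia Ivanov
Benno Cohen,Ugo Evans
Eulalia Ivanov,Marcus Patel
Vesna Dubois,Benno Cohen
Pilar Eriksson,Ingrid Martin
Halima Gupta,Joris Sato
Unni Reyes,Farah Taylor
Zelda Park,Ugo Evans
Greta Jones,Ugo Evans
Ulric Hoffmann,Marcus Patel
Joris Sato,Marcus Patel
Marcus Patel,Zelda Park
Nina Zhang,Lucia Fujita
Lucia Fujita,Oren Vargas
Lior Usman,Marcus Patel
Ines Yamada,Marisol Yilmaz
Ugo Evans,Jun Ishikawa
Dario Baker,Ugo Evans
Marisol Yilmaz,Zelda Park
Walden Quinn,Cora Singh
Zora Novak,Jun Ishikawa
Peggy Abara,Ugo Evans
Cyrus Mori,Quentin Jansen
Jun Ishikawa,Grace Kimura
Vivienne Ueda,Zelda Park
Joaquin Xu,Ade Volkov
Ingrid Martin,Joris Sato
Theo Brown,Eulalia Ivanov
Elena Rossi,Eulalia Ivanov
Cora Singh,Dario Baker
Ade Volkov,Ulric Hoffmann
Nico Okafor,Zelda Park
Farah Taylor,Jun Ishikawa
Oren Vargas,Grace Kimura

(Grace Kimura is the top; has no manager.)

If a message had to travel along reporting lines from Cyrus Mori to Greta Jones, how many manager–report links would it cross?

Cyrus Mori is 2 levels below Grace Kimura, and Greta Jones is 3 levels below Grace Kimura (their lowest common manager). The shortest path runs up from Cyrus Mori to Grace Kimura and back down to Greta Jones: 2 + 3 = 5 links.

5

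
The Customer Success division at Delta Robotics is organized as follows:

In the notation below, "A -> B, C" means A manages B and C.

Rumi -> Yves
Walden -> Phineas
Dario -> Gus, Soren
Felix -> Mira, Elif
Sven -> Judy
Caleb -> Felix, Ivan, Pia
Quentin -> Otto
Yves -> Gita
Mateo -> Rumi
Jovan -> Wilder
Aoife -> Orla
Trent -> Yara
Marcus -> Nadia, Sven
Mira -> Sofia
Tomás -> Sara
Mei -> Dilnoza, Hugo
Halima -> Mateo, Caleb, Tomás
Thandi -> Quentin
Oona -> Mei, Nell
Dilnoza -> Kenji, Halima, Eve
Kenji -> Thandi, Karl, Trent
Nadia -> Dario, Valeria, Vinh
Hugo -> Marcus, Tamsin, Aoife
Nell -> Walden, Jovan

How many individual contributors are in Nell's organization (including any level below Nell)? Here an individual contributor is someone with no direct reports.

2

The people in Nell's organization with no one reporting to them are Wilder, Phineas. That is 2.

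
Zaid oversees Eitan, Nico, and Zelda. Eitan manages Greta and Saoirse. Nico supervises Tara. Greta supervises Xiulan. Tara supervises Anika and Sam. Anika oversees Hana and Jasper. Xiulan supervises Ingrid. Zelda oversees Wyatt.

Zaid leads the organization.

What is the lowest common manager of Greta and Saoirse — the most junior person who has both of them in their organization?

Eitan

Greta's chain of managers is Eitan, Zaid. Saoirse's chain of managers is Eitan, Zaid. The first manager that appears in both chains is Eitan.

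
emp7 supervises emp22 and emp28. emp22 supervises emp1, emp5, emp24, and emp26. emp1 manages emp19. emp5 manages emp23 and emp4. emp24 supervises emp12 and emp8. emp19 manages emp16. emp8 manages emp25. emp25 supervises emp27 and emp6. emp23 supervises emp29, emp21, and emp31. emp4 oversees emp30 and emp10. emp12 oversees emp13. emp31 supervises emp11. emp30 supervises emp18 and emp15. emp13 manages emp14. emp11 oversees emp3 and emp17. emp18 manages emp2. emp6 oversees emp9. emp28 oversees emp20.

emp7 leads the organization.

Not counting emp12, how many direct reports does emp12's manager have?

emp12 reports to emp24. emp24's other direct reports are emp8 — 1 peer.

1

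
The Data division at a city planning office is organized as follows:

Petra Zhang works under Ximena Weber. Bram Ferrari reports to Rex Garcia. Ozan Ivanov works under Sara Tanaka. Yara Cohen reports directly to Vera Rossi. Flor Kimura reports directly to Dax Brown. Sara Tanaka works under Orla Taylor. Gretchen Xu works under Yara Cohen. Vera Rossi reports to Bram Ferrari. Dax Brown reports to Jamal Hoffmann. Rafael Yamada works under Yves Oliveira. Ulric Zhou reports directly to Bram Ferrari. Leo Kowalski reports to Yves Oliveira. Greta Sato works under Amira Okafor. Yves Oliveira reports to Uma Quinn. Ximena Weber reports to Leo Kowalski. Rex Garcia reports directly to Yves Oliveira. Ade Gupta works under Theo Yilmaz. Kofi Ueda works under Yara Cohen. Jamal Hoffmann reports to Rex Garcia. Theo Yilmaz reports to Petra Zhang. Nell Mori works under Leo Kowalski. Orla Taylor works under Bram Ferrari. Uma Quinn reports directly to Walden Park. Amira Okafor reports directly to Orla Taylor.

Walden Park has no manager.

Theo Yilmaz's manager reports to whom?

Ximena Weber

Theo Yilmaz reports to Petra Zhang, and Petra Zhang reports to Ximena Weber. So Theo Yilmaz's skip-level manager is Ximena Weber.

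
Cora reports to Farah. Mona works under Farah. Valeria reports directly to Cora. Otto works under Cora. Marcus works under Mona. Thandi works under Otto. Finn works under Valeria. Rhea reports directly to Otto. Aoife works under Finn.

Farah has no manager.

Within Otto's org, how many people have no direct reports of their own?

2

The people in Otto's organization with no one reporting to them are Rhea, Thandi. That is 2.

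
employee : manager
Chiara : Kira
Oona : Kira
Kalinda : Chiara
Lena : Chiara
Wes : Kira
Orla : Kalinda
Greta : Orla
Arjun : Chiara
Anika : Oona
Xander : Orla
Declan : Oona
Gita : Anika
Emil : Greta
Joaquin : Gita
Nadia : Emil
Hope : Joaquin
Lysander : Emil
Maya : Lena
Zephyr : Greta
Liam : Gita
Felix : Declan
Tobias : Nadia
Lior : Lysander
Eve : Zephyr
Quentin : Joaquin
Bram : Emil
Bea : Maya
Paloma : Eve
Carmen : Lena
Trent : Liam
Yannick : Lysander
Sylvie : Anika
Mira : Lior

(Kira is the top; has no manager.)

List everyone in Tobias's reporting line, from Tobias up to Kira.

Tobias -> Nadia -> Emil -> Greta -> Orla -> Kalinda -> Chiara -> Kira

Tobias reports to Nadia. Nadia reports to Emil. Emil reports to Greta. Greta reports to Orla. Orla reports to Kalinda. Kalinda reports to Chiara. Chiara reports to Kira. Kira is at the top.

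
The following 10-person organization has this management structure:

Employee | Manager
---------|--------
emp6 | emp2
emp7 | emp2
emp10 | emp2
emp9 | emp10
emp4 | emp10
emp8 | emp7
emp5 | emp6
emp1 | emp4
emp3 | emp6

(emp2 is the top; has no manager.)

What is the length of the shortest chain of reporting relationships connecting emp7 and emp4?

3

emp7 is 1 level below emp2, and emp4 is 2 levels below emp2 (their lowest common manager). The shortest path runs up from emp7 to emp2 and back down to emp4: 1 + 2 = 3 links.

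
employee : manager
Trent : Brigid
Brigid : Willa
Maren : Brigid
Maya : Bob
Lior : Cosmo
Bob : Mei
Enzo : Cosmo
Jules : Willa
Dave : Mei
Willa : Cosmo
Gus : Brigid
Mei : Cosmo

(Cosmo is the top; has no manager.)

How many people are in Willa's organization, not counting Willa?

Willa directly manages Brigid, Jules. Under Brigid: Gus, Maren, Trent (3). Jules has no reports. So Willa's organization is 2 direct reports plus everyone under them: 4 + 1 = 5.

5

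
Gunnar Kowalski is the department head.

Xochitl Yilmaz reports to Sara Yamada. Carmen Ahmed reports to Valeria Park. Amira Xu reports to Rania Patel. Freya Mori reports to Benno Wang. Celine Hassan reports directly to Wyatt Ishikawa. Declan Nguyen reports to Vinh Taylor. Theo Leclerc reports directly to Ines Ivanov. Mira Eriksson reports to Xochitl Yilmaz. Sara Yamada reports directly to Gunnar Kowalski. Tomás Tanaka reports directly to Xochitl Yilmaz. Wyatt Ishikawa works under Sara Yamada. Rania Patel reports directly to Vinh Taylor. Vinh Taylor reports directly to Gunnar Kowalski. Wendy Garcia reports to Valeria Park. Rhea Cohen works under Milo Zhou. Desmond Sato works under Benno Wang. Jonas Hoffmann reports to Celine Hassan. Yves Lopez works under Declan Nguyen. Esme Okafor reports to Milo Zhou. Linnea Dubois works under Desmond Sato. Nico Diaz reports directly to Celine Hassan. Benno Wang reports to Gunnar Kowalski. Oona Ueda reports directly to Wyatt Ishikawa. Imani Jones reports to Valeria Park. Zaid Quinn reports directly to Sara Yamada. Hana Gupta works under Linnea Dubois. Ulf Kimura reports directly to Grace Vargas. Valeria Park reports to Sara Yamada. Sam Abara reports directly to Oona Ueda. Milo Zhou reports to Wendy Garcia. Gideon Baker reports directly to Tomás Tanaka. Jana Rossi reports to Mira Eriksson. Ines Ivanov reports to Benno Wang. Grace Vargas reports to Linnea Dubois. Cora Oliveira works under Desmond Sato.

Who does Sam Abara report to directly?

Sam Abara reports directly to Oona Ueda.

Oona Ueda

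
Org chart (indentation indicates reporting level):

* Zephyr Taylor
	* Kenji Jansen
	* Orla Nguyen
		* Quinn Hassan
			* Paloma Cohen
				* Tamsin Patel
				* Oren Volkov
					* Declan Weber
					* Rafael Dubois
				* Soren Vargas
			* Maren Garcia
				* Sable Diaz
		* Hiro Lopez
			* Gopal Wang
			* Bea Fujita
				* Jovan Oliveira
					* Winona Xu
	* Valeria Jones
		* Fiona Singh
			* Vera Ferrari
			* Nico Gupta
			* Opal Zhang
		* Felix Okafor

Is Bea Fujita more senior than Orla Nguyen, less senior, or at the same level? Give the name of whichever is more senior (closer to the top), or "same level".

Orla Nguyen

Bea Fujita is 3 levels below Zephyr Taylor; Orla Nguyen is 1. Orla Nguyen is higher.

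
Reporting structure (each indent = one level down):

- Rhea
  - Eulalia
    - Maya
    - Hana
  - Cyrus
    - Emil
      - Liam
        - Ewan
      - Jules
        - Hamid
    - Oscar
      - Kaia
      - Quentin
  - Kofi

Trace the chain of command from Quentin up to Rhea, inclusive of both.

Quentin -> Oscar -> Cyrus -> Rhea

Quentin reports to Oscar. Oscar reports to Cyrus. Cyrus reports to Rhea. Rhea is at the top.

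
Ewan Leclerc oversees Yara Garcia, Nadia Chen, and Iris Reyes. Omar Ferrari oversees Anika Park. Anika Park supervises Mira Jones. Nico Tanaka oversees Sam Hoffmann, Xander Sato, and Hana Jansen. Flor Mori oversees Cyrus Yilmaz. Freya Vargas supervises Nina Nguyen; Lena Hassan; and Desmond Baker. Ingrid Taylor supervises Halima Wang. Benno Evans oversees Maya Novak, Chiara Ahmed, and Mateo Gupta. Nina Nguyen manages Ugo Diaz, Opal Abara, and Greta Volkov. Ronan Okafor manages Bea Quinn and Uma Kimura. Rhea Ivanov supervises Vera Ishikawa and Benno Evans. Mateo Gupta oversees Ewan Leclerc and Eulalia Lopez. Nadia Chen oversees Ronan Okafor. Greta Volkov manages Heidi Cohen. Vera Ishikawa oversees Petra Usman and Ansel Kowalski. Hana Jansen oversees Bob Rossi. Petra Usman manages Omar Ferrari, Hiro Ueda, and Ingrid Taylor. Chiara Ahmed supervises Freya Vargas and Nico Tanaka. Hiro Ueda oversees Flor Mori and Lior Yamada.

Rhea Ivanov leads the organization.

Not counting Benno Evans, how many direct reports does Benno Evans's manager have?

1

Benno Evans reports to Rhea Ivanov. Rhea Ivanov's other direct reports are Vera Ishikawa — 1 peer.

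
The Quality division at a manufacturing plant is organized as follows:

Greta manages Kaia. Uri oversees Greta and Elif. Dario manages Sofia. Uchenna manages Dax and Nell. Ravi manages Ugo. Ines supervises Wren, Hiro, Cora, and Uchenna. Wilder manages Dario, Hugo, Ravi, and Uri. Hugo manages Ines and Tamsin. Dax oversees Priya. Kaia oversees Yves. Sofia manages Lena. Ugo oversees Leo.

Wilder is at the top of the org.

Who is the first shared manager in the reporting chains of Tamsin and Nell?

Hugo

Tamsin's chain of managers is Hugo, Wilder. Nell's chain of managers is Uchenna, Ines, Hugo, Wilder. The first manager that appears in both chains is Hugo.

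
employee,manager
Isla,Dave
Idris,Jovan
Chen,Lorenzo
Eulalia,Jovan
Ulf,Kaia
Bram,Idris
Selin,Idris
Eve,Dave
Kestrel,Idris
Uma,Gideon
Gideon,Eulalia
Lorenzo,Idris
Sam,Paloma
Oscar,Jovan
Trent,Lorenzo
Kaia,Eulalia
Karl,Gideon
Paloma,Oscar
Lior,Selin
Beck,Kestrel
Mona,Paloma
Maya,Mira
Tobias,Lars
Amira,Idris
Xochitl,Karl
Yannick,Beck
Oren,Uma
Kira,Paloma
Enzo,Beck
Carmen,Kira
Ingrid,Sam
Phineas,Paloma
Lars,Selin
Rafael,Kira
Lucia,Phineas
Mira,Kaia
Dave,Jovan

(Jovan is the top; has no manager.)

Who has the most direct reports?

Idris

Direct-report counts: Jovan has 4; Dave has 2; Eulalia has 2; Kaia has 2; Mira has 1; Gideon has 2; Uma has 1; Karl has 1; Oscar has 1; Paloma has 4; Kira has 2; Sam has 1; Phineas has 1; Idris has 5; Lorenzo has 2; Kestrel has 1; Beck has 2; Selin has 2; Lars has 1. The largest is 5, held by Idris.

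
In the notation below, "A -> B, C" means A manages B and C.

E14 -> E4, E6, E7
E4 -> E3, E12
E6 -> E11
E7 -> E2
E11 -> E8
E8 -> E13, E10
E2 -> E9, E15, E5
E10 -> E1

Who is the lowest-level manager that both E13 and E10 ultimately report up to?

E13's chain of managers is E8, E11, E6, E14. E10's chain of managers is E8, E11, E6, E14. The first manager that appears in both chains is E8.

E8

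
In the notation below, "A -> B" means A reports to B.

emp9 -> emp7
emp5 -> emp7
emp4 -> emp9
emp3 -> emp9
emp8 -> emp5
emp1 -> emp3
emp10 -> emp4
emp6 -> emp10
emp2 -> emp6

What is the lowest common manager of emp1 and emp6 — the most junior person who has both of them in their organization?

emp9

emp1's chain of managers is emp3, emp9, emp7. emp6's chain of managers is emp10, emp4, emp9, emp7. The first manager that appears in both chains is emp9.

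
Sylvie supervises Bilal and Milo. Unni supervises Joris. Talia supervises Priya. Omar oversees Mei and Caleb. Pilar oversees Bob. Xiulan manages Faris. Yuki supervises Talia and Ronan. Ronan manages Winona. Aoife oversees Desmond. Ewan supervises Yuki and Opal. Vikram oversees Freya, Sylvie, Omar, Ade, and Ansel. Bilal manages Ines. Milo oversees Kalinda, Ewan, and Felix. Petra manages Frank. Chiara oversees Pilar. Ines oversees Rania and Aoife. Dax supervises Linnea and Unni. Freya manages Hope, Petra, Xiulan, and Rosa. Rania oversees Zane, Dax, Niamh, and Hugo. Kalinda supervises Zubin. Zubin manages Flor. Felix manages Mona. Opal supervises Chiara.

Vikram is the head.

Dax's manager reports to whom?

Dax reports to Rania, and Rania reports to Ines. So Dax's skip-level manager is Ines.

Ines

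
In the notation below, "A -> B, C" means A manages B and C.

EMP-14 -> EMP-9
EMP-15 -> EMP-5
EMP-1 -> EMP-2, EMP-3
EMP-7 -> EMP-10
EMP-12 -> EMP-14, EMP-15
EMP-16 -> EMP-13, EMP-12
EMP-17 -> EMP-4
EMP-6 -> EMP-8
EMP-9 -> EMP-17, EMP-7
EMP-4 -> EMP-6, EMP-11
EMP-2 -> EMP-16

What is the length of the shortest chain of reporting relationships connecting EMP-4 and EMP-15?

5

EMP-4 is 4 levels below EMP-12, and EMP-15 is 1 level below EMP-12 (their lowest common manager). The shortest path runs up from EMP-4 to EMP-12 and back down to EMP-15: 4 + 1 = 5 links.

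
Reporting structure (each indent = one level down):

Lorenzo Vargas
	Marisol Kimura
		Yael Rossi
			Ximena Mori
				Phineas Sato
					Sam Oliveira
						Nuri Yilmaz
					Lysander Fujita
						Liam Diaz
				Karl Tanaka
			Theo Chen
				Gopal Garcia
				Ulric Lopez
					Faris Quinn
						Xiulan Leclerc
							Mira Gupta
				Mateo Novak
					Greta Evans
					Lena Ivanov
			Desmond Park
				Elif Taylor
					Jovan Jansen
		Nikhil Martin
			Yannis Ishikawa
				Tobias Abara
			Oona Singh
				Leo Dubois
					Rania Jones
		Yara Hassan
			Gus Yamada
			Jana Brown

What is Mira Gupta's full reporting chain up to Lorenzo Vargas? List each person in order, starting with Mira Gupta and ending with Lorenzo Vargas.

Mira Gupta -> Xiulan Leclerc -> Faris Quinn -> Ulric Lopez -> Theo Chen -> Yael Rossi -> Marisol Kimura -> Lorenzo Vargas

Mira Gupta reports to Xiulan Leclerc. Xiulan Leclerc reports to Faris Quinn. Faris Quinn reports to Ulric Lopez. Ulric Lopez reports to Theo Chen. Theo Chen reports to Yael Rossi. Yael Rossi reports to Marisol Kimura. Marisol Kimura reports to Lorenzo Vargas. Lorenzo Vargas is at the top.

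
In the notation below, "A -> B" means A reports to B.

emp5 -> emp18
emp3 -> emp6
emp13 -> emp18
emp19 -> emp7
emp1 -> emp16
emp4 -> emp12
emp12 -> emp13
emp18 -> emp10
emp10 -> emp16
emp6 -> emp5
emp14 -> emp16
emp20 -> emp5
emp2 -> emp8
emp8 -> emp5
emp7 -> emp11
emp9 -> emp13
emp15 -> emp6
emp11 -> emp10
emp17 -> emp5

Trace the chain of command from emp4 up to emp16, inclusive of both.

emp4 -> emp12 -> emp13 -> emp18 -> emp10 -> emp16

emp4 reports to emp12. emp12 reports to emp13. emp13 reports to emp18. emp18 reports to emp10. emp10 reports to emp16. emp16 is at the top.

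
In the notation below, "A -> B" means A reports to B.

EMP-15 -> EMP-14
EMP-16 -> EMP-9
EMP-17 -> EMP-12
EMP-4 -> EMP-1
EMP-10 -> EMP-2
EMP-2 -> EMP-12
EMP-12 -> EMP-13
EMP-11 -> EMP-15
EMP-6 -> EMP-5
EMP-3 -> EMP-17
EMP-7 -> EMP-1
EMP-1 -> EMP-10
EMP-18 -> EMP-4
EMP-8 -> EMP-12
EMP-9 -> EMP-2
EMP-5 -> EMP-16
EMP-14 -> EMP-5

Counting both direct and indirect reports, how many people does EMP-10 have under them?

EMP-10 directly manages EMP-1. Under EMP-1: EMP-7, EMP-4, EMP-18 (3). That's 4 in total.

4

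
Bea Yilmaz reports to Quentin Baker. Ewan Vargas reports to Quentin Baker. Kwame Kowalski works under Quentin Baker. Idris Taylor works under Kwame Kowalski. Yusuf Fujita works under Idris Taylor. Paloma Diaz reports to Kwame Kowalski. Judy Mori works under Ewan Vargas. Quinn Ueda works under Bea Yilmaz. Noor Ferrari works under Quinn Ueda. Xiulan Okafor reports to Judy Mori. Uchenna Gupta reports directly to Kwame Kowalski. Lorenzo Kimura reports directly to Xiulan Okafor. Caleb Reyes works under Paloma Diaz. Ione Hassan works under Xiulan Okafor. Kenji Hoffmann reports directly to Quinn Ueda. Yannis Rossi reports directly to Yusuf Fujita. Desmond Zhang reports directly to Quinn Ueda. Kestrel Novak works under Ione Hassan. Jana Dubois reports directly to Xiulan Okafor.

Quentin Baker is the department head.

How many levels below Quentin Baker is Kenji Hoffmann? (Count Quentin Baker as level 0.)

Chain from Kenji Hoffmann up to Quentin Baker: Kenji Hoffmann → Quinn Ueda → Bea Yilmaz → Quentin Baker. That is 3 steps up, so Kenji Hoffmann is 3 levels below Quentin Baker.

3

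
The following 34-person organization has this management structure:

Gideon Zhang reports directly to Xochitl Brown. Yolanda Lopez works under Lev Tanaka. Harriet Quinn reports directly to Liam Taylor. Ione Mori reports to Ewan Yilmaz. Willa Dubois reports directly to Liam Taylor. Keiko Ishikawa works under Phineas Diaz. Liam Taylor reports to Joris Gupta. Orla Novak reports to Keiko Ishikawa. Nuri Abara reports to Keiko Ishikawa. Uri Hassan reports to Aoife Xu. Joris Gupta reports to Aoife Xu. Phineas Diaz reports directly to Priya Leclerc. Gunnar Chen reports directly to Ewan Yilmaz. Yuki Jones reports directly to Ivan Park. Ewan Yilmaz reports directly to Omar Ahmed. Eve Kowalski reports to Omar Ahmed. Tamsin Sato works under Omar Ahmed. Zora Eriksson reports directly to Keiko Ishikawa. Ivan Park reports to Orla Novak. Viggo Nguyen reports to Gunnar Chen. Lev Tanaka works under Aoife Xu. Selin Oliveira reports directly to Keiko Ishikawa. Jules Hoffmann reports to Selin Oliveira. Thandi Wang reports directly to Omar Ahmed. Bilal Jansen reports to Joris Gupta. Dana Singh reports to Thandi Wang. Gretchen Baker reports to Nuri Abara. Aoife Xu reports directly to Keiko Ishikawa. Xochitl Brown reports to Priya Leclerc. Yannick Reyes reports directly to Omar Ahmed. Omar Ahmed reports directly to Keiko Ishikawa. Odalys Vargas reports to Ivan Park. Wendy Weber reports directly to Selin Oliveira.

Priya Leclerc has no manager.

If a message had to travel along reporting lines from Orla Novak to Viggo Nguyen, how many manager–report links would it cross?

5

Orla Novak is 1 level below Keiko Ishikawa, and Viggo Nguyen is 4 levels below Keiko Ishikawa (their lowest common manager). The shortest path runs up from Orla Novak to Keiko Ishikawa and back down to Viggo Nguyen: 1 + 4 = 5 links.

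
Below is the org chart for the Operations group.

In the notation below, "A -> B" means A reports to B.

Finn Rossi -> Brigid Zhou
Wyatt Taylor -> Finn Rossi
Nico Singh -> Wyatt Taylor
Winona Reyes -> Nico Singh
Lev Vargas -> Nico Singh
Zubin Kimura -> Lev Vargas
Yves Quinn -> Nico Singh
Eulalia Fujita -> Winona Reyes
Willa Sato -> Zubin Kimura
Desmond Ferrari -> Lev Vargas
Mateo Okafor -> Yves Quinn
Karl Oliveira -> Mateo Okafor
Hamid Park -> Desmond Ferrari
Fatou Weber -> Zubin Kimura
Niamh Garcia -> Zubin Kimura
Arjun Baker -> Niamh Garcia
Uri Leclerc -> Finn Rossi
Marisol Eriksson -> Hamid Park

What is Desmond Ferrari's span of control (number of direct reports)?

Desmond Ferrari directly manages Hamid Park. That is 1 direct report.

1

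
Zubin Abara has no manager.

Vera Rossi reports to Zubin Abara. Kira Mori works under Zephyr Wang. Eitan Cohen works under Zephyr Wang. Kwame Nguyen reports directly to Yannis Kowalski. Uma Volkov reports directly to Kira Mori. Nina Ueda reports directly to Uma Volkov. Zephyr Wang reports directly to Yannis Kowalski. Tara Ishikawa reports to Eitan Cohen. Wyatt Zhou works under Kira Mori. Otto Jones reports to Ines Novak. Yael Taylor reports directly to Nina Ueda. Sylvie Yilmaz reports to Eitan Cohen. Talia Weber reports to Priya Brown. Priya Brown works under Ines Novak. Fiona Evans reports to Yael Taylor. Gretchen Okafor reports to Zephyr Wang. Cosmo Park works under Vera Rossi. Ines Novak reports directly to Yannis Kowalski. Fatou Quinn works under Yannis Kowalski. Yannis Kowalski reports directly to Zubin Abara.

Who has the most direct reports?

Yannis Kowalski

Direct-report counts: Zubin Abara has 2; Vera Rossi has 1; Yannis Kowalski has 4; Zephyr Wang has 3; Eitan Cohen has 2; Kira Mori has 2; Uma Volkov has 1; Nina Ueda has 1; Yael Taylor has 1; Ines Novak has 2; Priya Brown has 1. The largest is 4, held by Yannis Kowalski.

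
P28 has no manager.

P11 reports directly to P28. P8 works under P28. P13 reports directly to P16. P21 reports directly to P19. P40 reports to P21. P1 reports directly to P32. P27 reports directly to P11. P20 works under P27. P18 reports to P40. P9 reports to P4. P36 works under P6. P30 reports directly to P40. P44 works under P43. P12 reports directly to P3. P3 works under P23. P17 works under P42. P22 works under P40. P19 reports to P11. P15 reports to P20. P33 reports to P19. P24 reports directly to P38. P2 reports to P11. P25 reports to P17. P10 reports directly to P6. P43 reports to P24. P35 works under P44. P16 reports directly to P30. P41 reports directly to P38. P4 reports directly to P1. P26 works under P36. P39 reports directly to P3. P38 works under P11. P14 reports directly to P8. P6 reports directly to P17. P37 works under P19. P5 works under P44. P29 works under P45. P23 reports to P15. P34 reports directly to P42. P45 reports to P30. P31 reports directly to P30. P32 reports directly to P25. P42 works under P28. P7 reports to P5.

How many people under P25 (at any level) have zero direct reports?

1

The only person in P25's organization with no one reporting to them is P9. That is 1.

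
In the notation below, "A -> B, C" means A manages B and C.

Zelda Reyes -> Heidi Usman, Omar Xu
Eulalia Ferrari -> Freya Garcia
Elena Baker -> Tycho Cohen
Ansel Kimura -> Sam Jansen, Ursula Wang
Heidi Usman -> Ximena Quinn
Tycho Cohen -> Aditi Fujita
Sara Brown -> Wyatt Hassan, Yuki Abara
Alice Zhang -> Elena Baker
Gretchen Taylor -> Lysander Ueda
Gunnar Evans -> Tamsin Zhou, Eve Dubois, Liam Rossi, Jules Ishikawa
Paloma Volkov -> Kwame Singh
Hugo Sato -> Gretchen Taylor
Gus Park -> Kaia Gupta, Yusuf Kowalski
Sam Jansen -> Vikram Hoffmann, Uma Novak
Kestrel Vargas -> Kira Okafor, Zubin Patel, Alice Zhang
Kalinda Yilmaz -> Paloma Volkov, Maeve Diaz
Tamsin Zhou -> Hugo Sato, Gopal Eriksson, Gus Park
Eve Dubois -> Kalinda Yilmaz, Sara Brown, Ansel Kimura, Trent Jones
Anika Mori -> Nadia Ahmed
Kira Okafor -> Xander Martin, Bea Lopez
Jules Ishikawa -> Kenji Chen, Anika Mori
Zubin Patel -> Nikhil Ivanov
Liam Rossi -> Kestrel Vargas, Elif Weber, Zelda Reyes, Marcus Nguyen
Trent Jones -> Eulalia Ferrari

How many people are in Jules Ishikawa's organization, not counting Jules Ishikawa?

3

Jules Ishikawa directly manages Kenji Chen, Anika Mori. Kenji Chen has no reports. Under Anika Mori: Nadia Ahmed (1). So Jules Ishikawa's organization is 2 direct reports plus everyone under them: 1 + 2 = 3.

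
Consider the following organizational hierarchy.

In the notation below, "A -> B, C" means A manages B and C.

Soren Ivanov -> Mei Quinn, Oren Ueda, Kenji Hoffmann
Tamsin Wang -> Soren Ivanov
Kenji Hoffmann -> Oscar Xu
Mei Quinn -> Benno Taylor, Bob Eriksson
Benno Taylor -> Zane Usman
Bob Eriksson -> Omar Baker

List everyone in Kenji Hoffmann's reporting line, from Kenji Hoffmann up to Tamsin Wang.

Kenji Hoffmann reports to Soren Ivanov. Soren Ivanov reports to Tamsin Wang. Tamsin Wang is at the top.

Kenji Hoffmann -> Soren Ivanov -> Tamsin Wang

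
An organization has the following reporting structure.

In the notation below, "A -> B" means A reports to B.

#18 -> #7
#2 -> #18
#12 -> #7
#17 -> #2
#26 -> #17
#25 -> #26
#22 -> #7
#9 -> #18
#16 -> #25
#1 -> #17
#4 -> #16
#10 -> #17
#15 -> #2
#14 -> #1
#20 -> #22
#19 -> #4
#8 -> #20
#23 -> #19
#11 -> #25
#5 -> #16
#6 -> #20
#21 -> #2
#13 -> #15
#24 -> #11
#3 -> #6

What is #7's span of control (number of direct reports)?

3

#7 directly manages #18, #12, #22. That is 3 direct reports.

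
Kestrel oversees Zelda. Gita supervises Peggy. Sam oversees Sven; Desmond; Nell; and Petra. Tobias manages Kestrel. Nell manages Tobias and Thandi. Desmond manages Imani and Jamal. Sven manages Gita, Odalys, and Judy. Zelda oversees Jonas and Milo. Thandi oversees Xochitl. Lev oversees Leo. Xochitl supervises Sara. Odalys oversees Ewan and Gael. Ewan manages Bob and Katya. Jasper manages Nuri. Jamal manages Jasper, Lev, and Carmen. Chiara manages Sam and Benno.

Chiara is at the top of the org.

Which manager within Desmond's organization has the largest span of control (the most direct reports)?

Jamal

Direct-report counts within Desmond's organization: Desmond has 2; Jamal has 3; Lev has 1; Jasper has 1. The largest is 3, held by Jamal.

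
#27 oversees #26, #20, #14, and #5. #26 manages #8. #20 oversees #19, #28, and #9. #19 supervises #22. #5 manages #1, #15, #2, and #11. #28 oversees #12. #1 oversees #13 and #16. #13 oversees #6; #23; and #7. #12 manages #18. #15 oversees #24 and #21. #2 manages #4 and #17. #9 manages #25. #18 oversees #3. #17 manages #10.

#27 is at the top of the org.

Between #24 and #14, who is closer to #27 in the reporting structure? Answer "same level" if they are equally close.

#24 is 3 levels below #27; #14 is 1. #14 is higher.

#14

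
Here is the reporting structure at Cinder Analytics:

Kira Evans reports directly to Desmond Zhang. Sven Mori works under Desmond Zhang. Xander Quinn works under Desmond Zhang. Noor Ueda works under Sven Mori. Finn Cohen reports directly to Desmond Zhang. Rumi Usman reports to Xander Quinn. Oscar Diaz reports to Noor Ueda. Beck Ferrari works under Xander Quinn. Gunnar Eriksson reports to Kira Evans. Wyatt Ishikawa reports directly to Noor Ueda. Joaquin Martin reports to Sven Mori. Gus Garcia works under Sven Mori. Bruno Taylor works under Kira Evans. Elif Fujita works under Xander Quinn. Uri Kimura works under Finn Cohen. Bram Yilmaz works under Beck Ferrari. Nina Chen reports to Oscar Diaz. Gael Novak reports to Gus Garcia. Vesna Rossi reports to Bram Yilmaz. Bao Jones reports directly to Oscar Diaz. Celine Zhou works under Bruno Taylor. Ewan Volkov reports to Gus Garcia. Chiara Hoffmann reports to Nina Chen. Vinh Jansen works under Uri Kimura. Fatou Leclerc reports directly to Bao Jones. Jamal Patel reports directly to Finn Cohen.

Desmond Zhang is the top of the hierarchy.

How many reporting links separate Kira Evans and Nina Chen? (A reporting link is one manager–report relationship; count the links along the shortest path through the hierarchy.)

5

Kira Evans is 1 level below Desmond Zhang, and Nina Chen is 4 levels below Desmond Zhang (their lowest common manager). The shortest path runs up from Kira Evans to Desmond Zhang and back down to Nina Chen: 1 + 4 = 5 links.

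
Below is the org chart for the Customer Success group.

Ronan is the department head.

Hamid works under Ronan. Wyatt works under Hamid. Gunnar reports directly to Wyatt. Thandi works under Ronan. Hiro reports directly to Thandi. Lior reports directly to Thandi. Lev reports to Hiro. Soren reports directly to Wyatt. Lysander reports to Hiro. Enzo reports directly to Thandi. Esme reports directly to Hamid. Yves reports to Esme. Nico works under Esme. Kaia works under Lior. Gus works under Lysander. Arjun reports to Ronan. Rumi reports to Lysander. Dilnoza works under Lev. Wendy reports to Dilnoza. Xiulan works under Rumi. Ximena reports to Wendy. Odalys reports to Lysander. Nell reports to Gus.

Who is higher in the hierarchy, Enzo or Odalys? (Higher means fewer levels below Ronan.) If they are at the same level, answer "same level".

Enzo is 2 levels below Ronan; Odalys is 4. Enzo is higher.

Enzo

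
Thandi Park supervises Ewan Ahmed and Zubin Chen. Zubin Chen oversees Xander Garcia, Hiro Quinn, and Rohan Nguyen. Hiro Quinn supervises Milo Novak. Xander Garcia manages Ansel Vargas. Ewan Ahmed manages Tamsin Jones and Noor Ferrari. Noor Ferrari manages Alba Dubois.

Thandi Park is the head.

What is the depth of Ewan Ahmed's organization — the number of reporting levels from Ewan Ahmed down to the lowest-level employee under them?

2

The longest chain under Ewan Ahmed runs Ewan Ahmed → Noor Ferrari → Alba Dubois, which is 2 levels below Ewan Ahmed.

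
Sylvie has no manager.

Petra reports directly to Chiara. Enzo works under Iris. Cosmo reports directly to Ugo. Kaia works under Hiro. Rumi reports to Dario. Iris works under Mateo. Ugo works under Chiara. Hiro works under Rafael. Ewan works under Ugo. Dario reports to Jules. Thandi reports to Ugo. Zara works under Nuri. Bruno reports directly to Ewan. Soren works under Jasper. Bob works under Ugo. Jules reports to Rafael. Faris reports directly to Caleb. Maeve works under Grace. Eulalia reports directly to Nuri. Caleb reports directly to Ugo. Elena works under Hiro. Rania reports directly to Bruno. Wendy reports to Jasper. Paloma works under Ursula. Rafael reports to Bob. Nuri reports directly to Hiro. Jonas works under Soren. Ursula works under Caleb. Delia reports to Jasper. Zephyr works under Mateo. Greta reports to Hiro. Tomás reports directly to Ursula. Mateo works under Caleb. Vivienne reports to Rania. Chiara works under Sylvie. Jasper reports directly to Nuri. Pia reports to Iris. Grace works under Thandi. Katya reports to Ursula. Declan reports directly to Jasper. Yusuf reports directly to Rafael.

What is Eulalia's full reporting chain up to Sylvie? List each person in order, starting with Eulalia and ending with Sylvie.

Eulalia reports to Nuri. Nuri reports to Hiro. Hiro reports to Rafael. Rafael reports to Bob. Bob reports to Ugo. Ugo reports to Chiara. Chiara reports to Sylvie. Sylvie is at the top.

Eulalia -> Nuri -> Hiro -> Rafael -> Bob -> Ugo -> Chiara -> Sylvie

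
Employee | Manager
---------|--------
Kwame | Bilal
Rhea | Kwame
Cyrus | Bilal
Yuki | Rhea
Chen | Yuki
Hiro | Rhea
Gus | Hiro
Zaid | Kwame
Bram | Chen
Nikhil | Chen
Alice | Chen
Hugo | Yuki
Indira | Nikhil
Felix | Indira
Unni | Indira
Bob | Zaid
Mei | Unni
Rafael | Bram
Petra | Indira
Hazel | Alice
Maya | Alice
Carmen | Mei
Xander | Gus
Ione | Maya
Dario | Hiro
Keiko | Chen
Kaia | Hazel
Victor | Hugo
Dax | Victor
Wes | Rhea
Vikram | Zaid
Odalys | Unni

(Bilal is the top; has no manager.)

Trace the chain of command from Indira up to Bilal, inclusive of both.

Indira reports to Nikhil. Nikhil reports to Chen. Chen reports to Yuki. Yuki reports to Rhea. Rhea reports to Kwame. Kwame reports to Bilal. Bilal is at the top.

Indira -> Nikhil -> Chen -> Yuki -> Rhea -> Kwame -> Bilal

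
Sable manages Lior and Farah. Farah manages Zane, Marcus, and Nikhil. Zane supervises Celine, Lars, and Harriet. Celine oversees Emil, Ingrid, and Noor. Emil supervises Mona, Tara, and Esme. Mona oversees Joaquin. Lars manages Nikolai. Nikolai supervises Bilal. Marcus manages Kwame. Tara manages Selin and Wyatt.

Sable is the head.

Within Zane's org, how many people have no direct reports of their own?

8

The people in Zane's organization with no one reporting to them are Harriet, Bilal, Noor, Ingrid, Esme, Selin, Wyatt, Joaquin. That is 8.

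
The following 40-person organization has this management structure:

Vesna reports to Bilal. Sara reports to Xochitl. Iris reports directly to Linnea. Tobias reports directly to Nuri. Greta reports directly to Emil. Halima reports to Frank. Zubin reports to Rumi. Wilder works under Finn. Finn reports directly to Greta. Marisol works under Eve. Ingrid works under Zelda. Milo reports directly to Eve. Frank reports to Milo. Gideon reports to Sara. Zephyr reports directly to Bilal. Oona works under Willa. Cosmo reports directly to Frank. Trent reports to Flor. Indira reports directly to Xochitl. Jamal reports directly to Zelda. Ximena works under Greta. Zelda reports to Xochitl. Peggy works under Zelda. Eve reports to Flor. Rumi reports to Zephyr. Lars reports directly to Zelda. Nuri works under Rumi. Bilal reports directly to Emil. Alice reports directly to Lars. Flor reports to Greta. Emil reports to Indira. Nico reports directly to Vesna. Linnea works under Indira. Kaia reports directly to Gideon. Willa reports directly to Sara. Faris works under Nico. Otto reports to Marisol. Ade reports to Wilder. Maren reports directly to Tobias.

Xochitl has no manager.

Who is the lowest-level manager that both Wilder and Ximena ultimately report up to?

Greta

Wilder's chain of managers is Finn, Greta, Emil, Indira, Xochitl. Ximena's chain of managers is Greta, Emil, Indira, Xochitl. The first manager that appears in both chains is Greta.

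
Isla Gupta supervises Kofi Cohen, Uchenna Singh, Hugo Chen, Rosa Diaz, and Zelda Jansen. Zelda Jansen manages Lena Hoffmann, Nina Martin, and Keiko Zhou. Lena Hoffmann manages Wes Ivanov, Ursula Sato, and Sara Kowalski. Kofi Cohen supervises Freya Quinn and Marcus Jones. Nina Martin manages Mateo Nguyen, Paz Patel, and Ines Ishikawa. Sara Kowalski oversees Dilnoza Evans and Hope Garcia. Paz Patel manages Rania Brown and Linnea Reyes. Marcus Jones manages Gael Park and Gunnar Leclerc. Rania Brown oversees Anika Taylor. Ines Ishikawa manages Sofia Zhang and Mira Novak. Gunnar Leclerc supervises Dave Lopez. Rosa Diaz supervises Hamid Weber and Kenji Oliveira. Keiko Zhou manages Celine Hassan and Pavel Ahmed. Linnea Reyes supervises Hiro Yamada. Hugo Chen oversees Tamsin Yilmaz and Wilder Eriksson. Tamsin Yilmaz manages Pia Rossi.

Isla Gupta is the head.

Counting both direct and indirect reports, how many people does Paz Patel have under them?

4

Paz Patel directly manages Rania Brown, Linnea Reyes. Under Rania Brown: Anika Taylor (1). Under Linnea Reyes: Hiro Yamada (1). So Paz Patel's organization is 2 direct reports plus everyone under them: 2 + 2 = 4.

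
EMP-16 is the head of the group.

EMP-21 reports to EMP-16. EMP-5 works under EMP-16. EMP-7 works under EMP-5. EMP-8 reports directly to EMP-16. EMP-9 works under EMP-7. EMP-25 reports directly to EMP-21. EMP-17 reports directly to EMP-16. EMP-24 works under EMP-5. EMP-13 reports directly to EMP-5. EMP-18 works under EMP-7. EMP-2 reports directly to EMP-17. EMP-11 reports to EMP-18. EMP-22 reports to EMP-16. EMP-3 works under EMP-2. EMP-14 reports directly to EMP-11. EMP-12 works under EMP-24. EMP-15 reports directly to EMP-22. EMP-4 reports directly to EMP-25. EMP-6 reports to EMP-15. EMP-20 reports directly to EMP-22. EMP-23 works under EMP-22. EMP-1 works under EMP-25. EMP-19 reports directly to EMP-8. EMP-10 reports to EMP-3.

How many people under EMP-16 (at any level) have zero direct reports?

11

The people in EMP-16's organization with no one reporting to them are EMP-23, EMP-20, EMP-6, EMP-10, EMP-19, EMP-13, EMP-12, EMP-14, EMP-9, EMP-1, EMP-4. That is 11.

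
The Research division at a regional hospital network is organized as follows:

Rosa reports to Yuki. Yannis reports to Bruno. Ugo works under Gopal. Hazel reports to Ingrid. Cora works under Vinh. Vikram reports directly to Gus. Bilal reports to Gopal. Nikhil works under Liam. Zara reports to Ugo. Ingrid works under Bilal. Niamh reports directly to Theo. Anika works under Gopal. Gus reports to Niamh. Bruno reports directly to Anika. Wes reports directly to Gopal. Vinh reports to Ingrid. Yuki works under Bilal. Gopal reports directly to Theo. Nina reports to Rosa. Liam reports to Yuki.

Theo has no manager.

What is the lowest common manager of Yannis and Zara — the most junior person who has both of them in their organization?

Yannis's chain of managers is Bruno, Anika, Gopal, Theo. Zara's chain of managers is Ugo, Gopal, Theo. The first manager that appears in both chains is Gopal.

Gopal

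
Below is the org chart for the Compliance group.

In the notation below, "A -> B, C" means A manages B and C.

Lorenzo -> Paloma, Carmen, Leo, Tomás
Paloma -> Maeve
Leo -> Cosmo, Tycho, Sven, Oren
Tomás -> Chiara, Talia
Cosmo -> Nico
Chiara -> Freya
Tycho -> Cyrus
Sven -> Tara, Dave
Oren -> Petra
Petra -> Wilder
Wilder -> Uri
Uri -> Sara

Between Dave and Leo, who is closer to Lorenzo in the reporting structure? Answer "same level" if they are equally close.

Dave is 3 levels below Lorenzo; Leo is 1. Leo is higher.

Leo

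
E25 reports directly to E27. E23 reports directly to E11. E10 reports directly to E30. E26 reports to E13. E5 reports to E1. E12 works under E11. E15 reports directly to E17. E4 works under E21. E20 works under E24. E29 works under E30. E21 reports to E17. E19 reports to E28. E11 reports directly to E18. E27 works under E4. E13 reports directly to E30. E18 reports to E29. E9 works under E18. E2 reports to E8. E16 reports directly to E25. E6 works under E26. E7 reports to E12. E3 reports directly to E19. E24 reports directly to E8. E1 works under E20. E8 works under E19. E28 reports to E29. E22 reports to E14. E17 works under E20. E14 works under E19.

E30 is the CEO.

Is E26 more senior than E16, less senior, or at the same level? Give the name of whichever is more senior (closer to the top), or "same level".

E26 is 2 levels below E30; E16 is 12. E26 is higher.

E26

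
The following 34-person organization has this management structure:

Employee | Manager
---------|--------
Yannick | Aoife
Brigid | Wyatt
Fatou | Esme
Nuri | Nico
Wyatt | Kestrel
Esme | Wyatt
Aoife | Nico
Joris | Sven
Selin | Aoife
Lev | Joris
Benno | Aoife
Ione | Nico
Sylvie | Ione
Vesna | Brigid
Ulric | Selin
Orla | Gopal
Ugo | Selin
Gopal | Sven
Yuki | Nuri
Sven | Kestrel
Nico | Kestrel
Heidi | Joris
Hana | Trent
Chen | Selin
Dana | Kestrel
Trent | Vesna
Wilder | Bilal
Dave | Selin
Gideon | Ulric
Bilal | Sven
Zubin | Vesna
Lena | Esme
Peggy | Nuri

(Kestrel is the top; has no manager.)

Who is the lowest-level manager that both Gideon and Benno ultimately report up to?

Gideon's chain of managers is Ulric, Selin, Aoife, Nico, Kestrel. Benno's chain of managers is Aoife, Nico, Kestrel. The first manager that appears in both chains is Aoife.

Aoife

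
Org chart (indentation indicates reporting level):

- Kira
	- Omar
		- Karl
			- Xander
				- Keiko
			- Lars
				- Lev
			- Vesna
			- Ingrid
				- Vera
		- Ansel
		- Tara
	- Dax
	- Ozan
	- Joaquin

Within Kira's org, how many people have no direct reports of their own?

9

The people in Kira's organization with no one reporting to them are Joaquin, Ozan, Dax, Tara, Ansel, Vera, Vesna, Lev, Keiko. That is 9.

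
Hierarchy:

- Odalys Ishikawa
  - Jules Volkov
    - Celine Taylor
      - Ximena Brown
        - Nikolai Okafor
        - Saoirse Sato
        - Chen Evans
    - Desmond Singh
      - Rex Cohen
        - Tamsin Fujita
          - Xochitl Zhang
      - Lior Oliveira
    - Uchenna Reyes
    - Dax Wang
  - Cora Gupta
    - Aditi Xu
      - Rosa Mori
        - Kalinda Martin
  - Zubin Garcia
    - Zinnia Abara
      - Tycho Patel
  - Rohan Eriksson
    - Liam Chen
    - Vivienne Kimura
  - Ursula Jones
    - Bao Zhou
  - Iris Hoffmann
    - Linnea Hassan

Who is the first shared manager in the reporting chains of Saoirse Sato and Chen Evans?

Saoirse Sato's chain of managers is Ximena Brown, Celine Taylor, Jules Volkov, Odalys Ishikawa. Chen Evans's chain of managers is Ximena Brown, Celine Taylor, Jules Volkov, Odalys Ishikawa. The first manager that appears in both chains is Ximena Brown.

Ximena Brown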